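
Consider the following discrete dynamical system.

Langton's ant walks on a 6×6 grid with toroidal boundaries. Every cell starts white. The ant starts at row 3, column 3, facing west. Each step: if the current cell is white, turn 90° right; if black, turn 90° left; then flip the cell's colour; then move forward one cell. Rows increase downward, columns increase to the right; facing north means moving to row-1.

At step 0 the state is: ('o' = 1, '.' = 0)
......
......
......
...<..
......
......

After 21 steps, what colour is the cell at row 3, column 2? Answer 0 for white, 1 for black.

1

step 0: ......
......
......
...<..
......
......
step 1: ......
......
...^..
...o..
......
......
step 2: ......
......
...o>.
...o..
......
......
step 3: ......
......
...oo.
...ov.
......
......
step 4: ......
......
...oo.
...<o.
......
......
step 5: ......
......
...oo.
....o.
...v..
......
step 6: ......
......
...oo.
....o.
..<o..
......
step 7: ......
......
...oo.
..^.o.
..oo..
......
step 8: ......
......
...oo.
..o>o.
..oo..
......
step 9: ......
......
...oo.
..ooo.
..ov..
......
step 10: ......
......
...oo.
..ooo.
..o.>.
......
step 11: ......
......
...oo.
..ooo.
..o.o.
....v.
step 12: ......
......
...oo.
..ooo.
..o.o.
...<o.
step 13: ......
......
...oo.
..ooo.
..o^o.
...oo.
step 14: ......
......
...oo.
..ooo.
..oo>.
...oo.
step 15: ......
......
...oo.
..oo^.
..oo..
...oo.
step 16: ......
......
...oo.
..o<..
..oo..
...oo.
step 17: ......
......
...oo.
..o...
..ov..
...oo.
step 18: ......
......
...oo.
..o...
..o.>.
...oo.
step 19: ......
......
...oo.
..o...
..o.o.
...ov.
step 20: ......
......
...oo.
..o...
..o.o.
...o.>
step 21: .....v
......
...oo.
..o...
..o.o.
...o.o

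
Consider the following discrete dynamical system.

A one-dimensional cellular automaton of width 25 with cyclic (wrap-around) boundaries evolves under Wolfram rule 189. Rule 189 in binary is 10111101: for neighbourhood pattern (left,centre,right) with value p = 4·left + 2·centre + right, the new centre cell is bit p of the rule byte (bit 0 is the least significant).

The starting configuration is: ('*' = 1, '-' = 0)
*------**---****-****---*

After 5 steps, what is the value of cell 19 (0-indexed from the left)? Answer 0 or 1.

0

step 0: *------**---****-****---*
step 1: -*****-*-**-***-****-**-*
step 2: *****-****-***-****-**-**
step 3: ****-****-***-****-**-***
step 4: ***-****-***-****-**-****
step 5: **-****-***-****-**-*****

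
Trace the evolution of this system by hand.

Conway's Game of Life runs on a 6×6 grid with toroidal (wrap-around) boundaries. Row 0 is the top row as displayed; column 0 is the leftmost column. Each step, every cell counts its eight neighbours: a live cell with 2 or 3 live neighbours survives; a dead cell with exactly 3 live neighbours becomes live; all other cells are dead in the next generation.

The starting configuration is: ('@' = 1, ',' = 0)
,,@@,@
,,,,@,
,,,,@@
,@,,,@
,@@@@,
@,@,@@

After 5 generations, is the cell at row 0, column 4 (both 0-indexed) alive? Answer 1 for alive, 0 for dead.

k=0  ,,@@,@
,,,,@,
,,,,@@
,@,,,@
,@@@@,
@,@,@@
k=1  @@@,,,
,,,,,,
@,,,@@
,@,,,@
,,,,,,
@,,,,,
k=2  @@,,,,
,,,,,,
@,,,@@
,,,,@@
@,,,,,
@,,,,,
k=3  @@,,,,
,@,,,,
@,,,@,
,,,,@,
@,,,,,
@,,,,@
k=4  ,@,,,@
,@,,,@
,,,,,@
,,,,,,
@,,,,,
,,,,,@
k=5  ,,,,@@
,,,,@@
@,,,,,
,,,,,,
,,,,,,
,,,,,@

1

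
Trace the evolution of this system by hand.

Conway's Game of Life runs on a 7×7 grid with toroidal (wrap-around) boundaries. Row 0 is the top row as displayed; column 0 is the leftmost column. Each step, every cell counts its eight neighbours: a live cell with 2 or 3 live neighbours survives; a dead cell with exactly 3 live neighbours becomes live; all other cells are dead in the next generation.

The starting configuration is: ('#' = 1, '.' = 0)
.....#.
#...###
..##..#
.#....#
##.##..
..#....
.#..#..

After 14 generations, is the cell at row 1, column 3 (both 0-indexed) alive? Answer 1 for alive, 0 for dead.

0

k=0  .....#.
#...###
..##..#
.#....#
##.##..
..#....
.#..#..
k=1  #......
#..##..
.####..
.#..###
##.#...
#.#.#..
.......
k=2  .......
#...#..
.#....#
.....##
...#...
#.##...
.#.....
k=3  .......
#......
......#
#....##
..###.#
.###...
.##....
k=4  .#.....
.......
.....#.
#..##..
....#.#
#...#..
.#.#...
k=5  ..#....
.......
....#..
...##.#
#...#.#
#..###.
###....
k=6  ..#....
.......
...###.
#..##.#
#......
..####.
#.#.#.#
k=7  .#.#...
...##..
...#.##
#..#..#
###....
#.#.##.
..#.#.#
k=8  .....#.
...#.#.
#.##.##
...###.
..#.##.
#.#.##.
#.#.#.#
k=9  ...#.#.
..##.#.
..#....
.#.....
.##....
#.#....
#...#..
k=10  ..##.##
..##...
.###...
.#.....
#.#....
#.##...
.#.##.#
k=11  ##...##
.......
.#.#...
#..#...
#.##...
#...#.#
.#....#
k=12  .#...##
.##...#
..#....
#..##..
#.###..
..##.##
.#.....
k=13  .#...##
.##..##
#.#....
....#..
#......
#....##
.#..#..
k=14  .#..#.#
..#..#.
#.##.##
.#.....
#....#.
##...##
.#..#..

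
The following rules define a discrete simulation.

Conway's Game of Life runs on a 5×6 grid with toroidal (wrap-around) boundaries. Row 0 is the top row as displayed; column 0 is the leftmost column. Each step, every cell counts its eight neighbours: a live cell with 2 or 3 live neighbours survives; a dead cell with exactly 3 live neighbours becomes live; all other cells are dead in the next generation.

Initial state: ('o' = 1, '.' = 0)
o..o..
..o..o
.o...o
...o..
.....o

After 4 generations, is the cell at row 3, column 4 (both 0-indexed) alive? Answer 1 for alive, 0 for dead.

[0] o..o..
..o..o
.o...o
...o..
.....o
[1] o...oo
.oo.oo
o.o.o.
o...o.
....o.
[2] oo....
..o...
o.o.o.
.o..o.
o..oo.
[3] oooo.o
o.oo.o
..o..o
ooo.o.
o.ooo.
[4] ......
......
......
o...o.
......

1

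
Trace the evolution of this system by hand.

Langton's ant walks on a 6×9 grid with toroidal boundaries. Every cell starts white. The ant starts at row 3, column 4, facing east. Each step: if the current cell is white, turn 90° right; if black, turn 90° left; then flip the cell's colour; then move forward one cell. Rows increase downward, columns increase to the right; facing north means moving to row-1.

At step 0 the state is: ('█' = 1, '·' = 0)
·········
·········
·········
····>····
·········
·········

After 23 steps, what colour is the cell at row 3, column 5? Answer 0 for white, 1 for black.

step 0: ·········
·········
·········
····>····
·········
·········
step 1: ·········
·········
·········
····█····
····v····
·········
step 2: ·········
·········
·········
····█····
···<█····
·········
step 3: ·········
·········
·········
···^█····
···██····
·········
step 4: ·········
·········
·········
···█>····
···██····
·········
step 5: ·········
·········
····^····
···█·····
···██····
·········
step 6: ·········
·········
····█>···
···█·····
···██····
·········
step 7: ·········
·········
····██···
···█·v···
···██····
·········
step 8: ·········
·········
····██···
···█<█···
···██····
·········
step 9: ·········
·········
····^█···
···███···
···██····
·········
step 10: ·········
·········
···<·█···
···███···
···██····
·········
step 11: ·········
···^·····
···█·█···
···███···
···██····
·········
step 12: ·········
···█>····
···█·█···
···███···
···██····
·········
step 13: ·········
···██····
···█v█···
···███···
···██····
·········
step 14: ·········
···██····
···<██···
···███···
···██····
·········
step 15: ·········
···██····
····██···
···v██···
···██····
·········
step 16: ·········
···██····
····██···
····>█···
···██····
·········
step 17: ·········
···██····
····^█···
·····█···
···██····
·········
step 18: ·········
···██····
···<·█···
·····█···
···██····
·········
step 19: ·········
···^█····
···█·█···
·····█···
···██····
·········
step 20: ·········
··<·█····
···█·█···
·····█···
···██····
·········
step 21: ··^······
··█·█····
···█·█···
·····█···
···██····
·········
step 22: ··█>·····
··█·█····
···█·█···
·····█···
···██····
·········
step 23: ··██·····
··█v█····
···█·█···
·····█···
···██····
·········

1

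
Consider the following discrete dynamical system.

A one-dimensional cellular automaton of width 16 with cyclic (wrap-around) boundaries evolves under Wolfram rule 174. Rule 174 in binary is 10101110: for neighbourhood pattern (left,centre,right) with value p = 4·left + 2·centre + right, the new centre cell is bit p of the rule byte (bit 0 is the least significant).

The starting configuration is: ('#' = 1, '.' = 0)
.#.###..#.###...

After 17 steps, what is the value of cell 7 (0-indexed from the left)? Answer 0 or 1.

[0] .#.###..#.###...
[1] #####..#####....
[2] ####..#####....#
[3] ###..#####....##
[4] ##..#####....###
[5] #..#####....####
[6] ..#####....#####
[7] .#####....#####.
[8] #####....#####..
[9] ####....#####..#
[10] ###....#####..##
[11] ##....#####..###
[12] #....#####..####
[13] ....#####..#####
[14] ...#####..#####.
[15] ..#####..#####..
[16] .#####..#####...
[17] #####..#####....

1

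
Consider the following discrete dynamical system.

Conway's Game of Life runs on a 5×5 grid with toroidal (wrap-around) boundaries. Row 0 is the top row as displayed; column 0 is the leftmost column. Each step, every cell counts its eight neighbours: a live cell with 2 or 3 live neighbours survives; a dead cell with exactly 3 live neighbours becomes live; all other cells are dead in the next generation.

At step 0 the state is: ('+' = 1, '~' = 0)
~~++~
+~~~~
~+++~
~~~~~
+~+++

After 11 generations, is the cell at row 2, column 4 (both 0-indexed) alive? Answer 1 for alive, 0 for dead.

1

gen 0: ~~++~
+~~~~
~+++~
~~~~~
+~+++
gen 1: +~+~~
~~~~+
~++~~
+~~~~
~++~+
gen 2: +~+~+
+~++~
++~~~
+~~+~
~~+++
gen 3: +~~~~
~~++~
+~~+~
+~~+~
~~+~~
gen 4: ~+++~
~+++~
~+~+~
~+++~
~+~~+
gen 5: ~~~~+
+~~~+
+~~~+
~+~++
~~~~+
gen 6: ~~~++
~~~+~
~+~~~
~~~+~
~~~~+
gen 7: ~~~++
~~+++
~~+~~
~~~~~
~~~~+
gen 8: +~+~~
~~+~+
~~+~~
~~~~~
~~~++
gen 9: +++~~
~~+~~
~~~+~
~~~+~
~~~++
gen 10: +++~+
~~++~
~~++~
~~++~
++~++
gen 11: ~~~~~
+~~~~
~+~~+
+~~~~
~~~~~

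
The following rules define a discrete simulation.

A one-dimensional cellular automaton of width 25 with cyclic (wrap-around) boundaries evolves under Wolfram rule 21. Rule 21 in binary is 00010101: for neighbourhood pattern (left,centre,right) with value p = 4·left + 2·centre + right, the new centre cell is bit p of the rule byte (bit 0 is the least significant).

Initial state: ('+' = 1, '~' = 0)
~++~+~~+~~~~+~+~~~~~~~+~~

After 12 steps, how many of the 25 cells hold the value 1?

[0] ~++~+~~+~~~~+~+~~~~~~~+~~
[1] ~~~~++~++++~+~+++++++~+++
[2] +++~~~~~~~~~+~~~~~~~~~~~~
[3] ~~~++++++++~++++++++++++~
[4] ++~~~~~~~~~~~~~~~~~~~~~~+
[5] ~~+++++++++++++++++++++~~
[6] +~~~~~~~~~~~~~~~~~~~~~~++
[7] ~+++++++++++++++++++++~~~
[8] ~~~~~~~~~~~~~~~~~~~~~~+++
[9] +++++++++++++++++++++~~~~
[10] ~~~~~~~~~~~~~~~~~~~~~+++~
[11] ++++++++++++++++++++~~~~+
[12] ~~~~~~~~~~~~~~~~~~~~+++~~

3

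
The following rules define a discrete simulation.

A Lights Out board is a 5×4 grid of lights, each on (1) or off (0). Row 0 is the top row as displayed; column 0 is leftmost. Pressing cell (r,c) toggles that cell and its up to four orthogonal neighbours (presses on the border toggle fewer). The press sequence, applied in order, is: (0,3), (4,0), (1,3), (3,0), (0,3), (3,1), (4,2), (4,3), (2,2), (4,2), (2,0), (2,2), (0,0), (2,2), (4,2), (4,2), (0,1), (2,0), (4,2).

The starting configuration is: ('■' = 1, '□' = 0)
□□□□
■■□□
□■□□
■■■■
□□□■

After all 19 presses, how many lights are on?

9

t=0: □□□□
■■□□
□■□□
■■■■
□□□■
t=1: □□■■
■■□■
□■□□
■■■■
□□□■
t=2: □□■■
■■□■
□■□□
□■■■
■■□■
t=3: □□■□
■■■□
□■□■
□■■■
■■□■
t=4: □□■□
■■■□
■■□■
■□■■
□■□■
t=5: □□□■
■■■■
■■□■
■□■■
□■□■
t=6: □□□■
■■■■
■□□■
□■□■
□□□■
t=7: □□□■
■■■■
■□□■
□■■■
□■■□
t=8: □□□■
■■■■
■□□■
□■■□
□■□■
t=9: □□□■
■■□■
■■■□
□■□□
□■□■
t=10: □□□■
■■□■
■■■□
□■■□
□□■□
t=11: □□□■
□■□■
□□■□
■■■□
□□■□
t=12: □□□■
□■■■
□■□■
■■□□
□□■□
t=13: ■■□■
■■■■
□■□■
■■□□
□□■□
t=14: ■■□■
■■□■
□□■□
■■■□
□□■□
t=15: ■■□■
■■□■
□□■□
■■□□
□■□■
t=16: ■■□■
■■□■
□□■□
■■■□
□□■□
t=17: □□■■
■□□■
□□■□
■■■□
□□■□
t=18: □□■■
□□□■
■■■□
□■■□
□□■□
t=19: □□■■
□□□■
■■■□
□■□□
□■□■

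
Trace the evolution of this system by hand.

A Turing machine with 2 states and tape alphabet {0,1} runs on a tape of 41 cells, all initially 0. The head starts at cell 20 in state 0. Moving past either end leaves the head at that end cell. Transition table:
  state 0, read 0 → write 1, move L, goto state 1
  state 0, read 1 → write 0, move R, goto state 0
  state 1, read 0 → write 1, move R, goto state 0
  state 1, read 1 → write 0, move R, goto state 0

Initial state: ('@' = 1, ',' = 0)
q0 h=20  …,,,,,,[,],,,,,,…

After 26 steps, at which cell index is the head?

28

[0] q0 h=20  …,,,,,,[,],,,,,,…
[1] q1 h=19  …,,,,,,[,]@,,,,,…
[2] q0 h=20  …,,,,,@[@],,,,,,…
[3] q0 h=21  …,,,,@,[,],,,,,,…
[4] q1 h=20  …,,,,,@[,]@,,,,,…
[5] q0 h=21  …,,,,@@[@],,,,,,…
[6] q0 h=22  …,,,@@,[,],,,,,,…
[7] q1 h=21  …,,,,@@[,]@,,,,,…
[8] q0 h=22  …,,,@@@[@],,,,,,…
[9] q0 h=23  …,,@@@,[,],,,,,,…
[10] q1 h=22  …,,,@@@[,]@,,,,,…
[11] q0 h=23  …,,@@@@[@],,,,,,…
[12] q0 h=24  …,@@@@,[,],,,,,,…
[13] q1 h=23  …,,@@@@[,]@,,,,,…
[14] q0 h=24  …,@@@@@[@],,,,,,…
[15] q0 h=25  …@@@@@,[,],,,,,,…
[16] q1 h=24  …,@@@@@[,]@,,,,,…
[17] q0 h=25  …@@@@@@[@],,,,,,…
[18] q0 h=26  …@@@@@,[,],,,,,,…
[19] q1 h=25  …@@@@@@[,]@,,,,,…
[20] q0 h=26  …@@@@@@[@],,,,,,…
[21] q0 h=27  …@@@@@,[,],,,,,,…
[22] q1 h=26  …@@@@@@[,]@,,,,,…
[23] q0 h=27  …@@@@@@[@],,,,,,…
[24] q0 h=28  …@@@@@,[,],,,,,,…
[25] q1 h=27  …@@@@@@[,]@,,,,,…
[26] q0 h=28  …@@@@@@[@],,,,,,…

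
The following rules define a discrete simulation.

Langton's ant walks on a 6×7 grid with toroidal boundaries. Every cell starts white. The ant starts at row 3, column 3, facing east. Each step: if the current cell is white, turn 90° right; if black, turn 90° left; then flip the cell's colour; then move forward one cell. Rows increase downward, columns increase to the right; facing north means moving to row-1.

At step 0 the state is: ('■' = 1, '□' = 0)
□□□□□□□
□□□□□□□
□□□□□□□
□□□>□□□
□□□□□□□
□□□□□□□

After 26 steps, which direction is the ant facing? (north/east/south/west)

step 0: □□□□□□□
□□□□□□□
□□□□□□□
□□□>□□□
□□□□□□□
□□□□□□□
step 1: □□□□□□□
□□□□□□□
□□□□□□□
□□□■□□□
□□□v□□□
□□□□□□□
step 2: □□□□□□□
□□□□□□□
□□□□□□□
□□□■□□□
□□<■□□□
□□□□□□□
step 3: □□□□□□□
□□□□□□□
□□□□□□□
□□^■□□□
□□■■□□□
□□□□□□□
step 4: □□□□□□□
□□□□□□□
□□□□□□□
□□■>□□□
□□■■□□□
□□□□□□□
step 5: □□□□□□□
□□□□□□□
□□□^□□□
□□■□□□□
□□■■□□□
□□□□□□□
step 6: □□□□□□□
□□□□□□□
□□□■>□□
□□■□□□□
□□■■□□□
□□□□□□□
step 7: □□□□□□□
□□□□□□□
□□□■■□□
□□■□v□□
□□■■□□□
□□□□□□□
step 8: □□□□□□□
□□□□□□□
□□□■■□□
□□■<■□□
□□■■□□□
□□□□□□□
step 9: □□□□□□□
□□□□□□□
□□□^■□□
□□■■■□□
□□■■□□□
□□□□□□□
step 10: □□□□□□□
□□□□□□□
□□<□■□□
□□■■■□□
□□■■□□□
□□□□□□□
step 11: □□□□□□□
□□^□□□□
□□■□■□□
□□■■■□□
□□■■□□□
□□□□□□□
step 12: □□□□□□□
□□■>□□□
□□■□■□□
□□■■■□□
□□■■□□□
□□□□□□□
step 13: □□□□□□□
□□■■□□□
□□■v■□□
□□■■■□□
□□■■□□□
□□□□□□□
step 14: □□□□□□□
□□■■□□□
□□<■■□□
□□■■■□□
□□■■□□□
□□□□□□□
step 15: □□□□□□□
□□■■□□□
□□□■■□□
□□v■■□□
□□■■□□□
□□□□□□□
step 16: □□□□□□□
□□■■□□□
□□□■■□□
□□□>■□□
□□■■□□□
□□□□□□□
step 17: □□□□□□□
□□■■□□□
□□□^■□□
□□□□■□□
□□■■□□□
□□□□□□□
step 18: □□□□□□□
□□■■□□□
□□<□■□□
□□□□■□□
□□■■□□□
□□□□□□□
step 19: □□□□□□□
□□^■□□□
□□■□■□□
□□□□■□□
□□■■□□□
□□□□□□□
step 20: □□□□□□□
□<□■□□□
□□■□■□□
□□□□■□□
□□■■□□□
□□□□□□□
step 21: □^□□□□□
□■□■□□□
□□■□■□□
□□□□■□□
□□■■□□□
□□□□□□□
step 22: □■>□□□□
□■□■□□□
□□■□■□□
□□□□■□□
□□■■□□□
□□□□□□□
step 23: □■■□□□□
□■v■□□□
□□■□■□□
□□□□■□□
□□■■□□□
□□□□□□□
step 24: □■■□□□□
□<■■□□□
□□■□■□□
□□□□■□□
□□■■□□□
□□□□□□□
step 25: □■■□□□□
□□■■□□□
□v■□■□□
□□□□■□□
□□■■□□□
□□□□□□□
step 26: □■■□□□□
□□■■□□□
<■■□■□□
□□□□■□□
□□■■□□□
□□□□□□□

west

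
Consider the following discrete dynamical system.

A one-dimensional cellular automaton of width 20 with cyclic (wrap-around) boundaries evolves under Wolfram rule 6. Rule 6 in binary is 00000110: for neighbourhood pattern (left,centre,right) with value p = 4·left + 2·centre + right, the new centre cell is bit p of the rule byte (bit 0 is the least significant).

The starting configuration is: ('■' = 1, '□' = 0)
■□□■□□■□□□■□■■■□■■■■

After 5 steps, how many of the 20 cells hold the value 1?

4

k=0  ■□□■□□■□□□■□■■■□■■■■
k=1  □□■■□■■□□■■□□□□□□□□□
k=2  □■□□□□□□■□□□□□□□□□□□
k=3  ■■□□□□□■■□□□□□□□□□□□
k=4  □□□□□□■□□□□□□□□□□□□■
k=5  □□□□□■■□□□□□□□□□□□■■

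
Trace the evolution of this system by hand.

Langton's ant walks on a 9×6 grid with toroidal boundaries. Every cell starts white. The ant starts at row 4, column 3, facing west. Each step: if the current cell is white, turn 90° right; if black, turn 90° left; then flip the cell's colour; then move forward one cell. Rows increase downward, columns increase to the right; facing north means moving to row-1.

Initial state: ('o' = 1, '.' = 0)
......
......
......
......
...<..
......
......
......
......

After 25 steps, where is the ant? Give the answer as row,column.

5,5

0) ......
......
......
......
...<..
......
......
......
......
1) ......
......
......
...^..
...o..
......
......
......
......
2) ......
......
......
...o>.
...o..
......
......
......
......
3) ......
......
......
...oo.
...ov.
......
......
......
......
4) ......
......
......
...oo.
...<o.
......
......
......
......
5) ......
......
......
...oo.
....o.
...v..
......
......
......
6) ......
......
......
...oo.
....o.
..<o..
......
......
......
7) ......
......
......
...oo.
..^.o.
..oo..
......
......
......
8) ......
......
......
...oo.
..o>o.
..oo..
......
......
......
9) ......
......
......
...oo.
..ooo.
..ov..
......
......
......
10) ......
......
......
...oo.
..ooo.
..o.>.
......
......
......
11) ......
......
......
...oo.
..ooo.
..o.o.
....v.
......
......
12) ......
......
......
...oo.
..ooo.
..o.o.
...<o.
......
......
13) ......
......
......
...oo.
..ooo.
..o^o.
...oo.
......
......
14) ......
......
......
...oo.
..ooo.
..oo>.
...oo.
......
......
15) ......
......
......
...oo.
..oo^.
..oo..
...oo.
......
......
16) ......
......
......
...oo.
..o<..
..oo..
...oo.
......
......
17) ......
......
......
...oo.
..o...
..ov..
...oo.
......
......
18) ......
......
......
...oo.
..o...
..o.>.
...oo.
......
......
19) ......
......
......
...oo.
..o...
..o.o.
...ov.
......
......
20) ......
......
......
...oo.
..o...
..o.o.
...o.>
......
......
21) ......
......
......
...oo.
..o...
..o.o.
...o.o
.....v
......
22) ......
......
......
...oo.
..o...
..o.o.
...o.o
....<o
......
23) ......
......
......
...oo.
..o...
..o.o.
...o^o
....oo
......
24) ......
......
......
...oo.
..o...
..o.o.
...oo>
....oo
......
25) ......
......
......
...oo.
..o...
..o.o^
...oo.
....oo
......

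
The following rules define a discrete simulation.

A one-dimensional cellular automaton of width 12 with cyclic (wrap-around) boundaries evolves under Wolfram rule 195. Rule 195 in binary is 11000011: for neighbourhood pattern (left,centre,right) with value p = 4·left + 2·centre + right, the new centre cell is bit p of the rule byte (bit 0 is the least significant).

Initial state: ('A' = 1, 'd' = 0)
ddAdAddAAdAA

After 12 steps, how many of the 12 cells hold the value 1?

6

step 0: ddAdAddAAdAA
step 1: dAddddAdAddA
step 2: dddAAAddddAd
step 3: AAAdAAdAAAdd
step 4: dAAddAddAAdA
step 5: ddAdAddAdAdd
step 6: AAddddAddddA
step 7: AAdAAAddAAAd
step 8: dAddAAdAdAAd
step 9: AddAdAddddAd
step 10: ddAddddAAAdd
step 11: AAddAAAdAAdA
step 12: AAdAdAAddAdd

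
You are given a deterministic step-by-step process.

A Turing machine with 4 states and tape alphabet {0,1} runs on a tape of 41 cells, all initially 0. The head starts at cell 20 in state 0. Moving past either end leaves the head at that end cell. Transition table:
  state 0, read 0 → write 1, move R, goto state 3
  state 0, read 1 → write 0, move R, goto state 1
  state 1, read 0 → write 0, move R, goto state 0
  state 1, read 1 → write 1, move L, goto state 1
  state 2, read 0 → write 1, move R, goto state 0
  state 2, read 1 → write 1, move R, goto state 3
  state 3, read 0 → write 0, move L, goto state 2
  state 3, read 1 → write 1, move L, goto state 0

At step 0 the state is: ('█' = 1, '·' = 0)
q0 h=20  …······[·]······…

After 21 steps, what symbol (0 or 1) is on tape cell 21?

t=0: q0 h=20  …······[·]······…
t=1: q3 h=21  …·····█[·]······…
t=2: q2 h=20  …······[█]······…
t=3: q3 h=21  …·····█[·]······…
t=4: q2 h=20  …······[█]······…
t=5: q3 h=21  …·····█[·]······…
t=6: q2 h=20  …······[█]······…
t=7: q3 h=21  …·····█[·]······…
t=8: q2 h=20  …······[█]······…
t=9: q3 h=21  …·····█[·]······…
t=10: q2 h=20  …······[█]······…
t=11: q3 h=21  …·····█[·]······…
t=12: q2 h=20  …······[█]······…
t=13: q3 h=21  …·····█[·]······…
t=14: q2 h=20  …······[█]······…
t=15: q3 h=21  …·····█[·]······…
t=16: q2 h=20  …······[█]······…
t=17: q3 h=21  …·····█[·]······…
t=18: q2 h=20  …······[█]······…
t=19: q3 h=21  …·····█[·]······…
t=20: q2 h=20  …······[█]······…
t=21: q3 h=21  …·····█[·]······…

0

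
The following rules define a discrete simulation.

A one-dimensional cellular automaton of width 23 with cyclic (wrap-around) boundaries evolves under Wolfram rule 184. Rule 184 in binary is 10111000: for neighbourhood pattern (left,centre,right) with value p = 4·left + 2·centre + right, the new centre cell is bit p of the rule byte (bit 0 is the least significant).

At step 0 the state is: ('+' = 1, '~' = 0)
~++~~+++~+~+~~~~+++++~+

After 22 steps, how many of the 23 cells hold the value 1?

t=0: ~++~~+++~+~+~~~~+++++~+
t=1: ++~+~++~+~+~+~~~++++~+~
t=2: +~+~++~+~+~+~+~~+++~+~+
t=3: ~+~++~+~+~+~+~+~++~+~++
t=4: +~++~+~+~+~+~+~++~+~++~
t=5: ~++~+~+~+~+~+~++~+~++~+
t=6: ++~+~+~+~+~+~++~+~++~+~
t=7: +~+~+~+~+~+~++~+~++~+~+
t=8: ~+~+~+~+~+~++~+~++~+~++
t=9: +~+~+~+~+~++~+~++~+~++~
t=10: ~+~+~+~+~++~+~++~+~++~+
t=11: +~+~+~+~++~+~++~+~++~+~
t=12: ~+~+~+~++~+~++~+~++~+~+
t=13: +~+~+~++~+~++~+~++~+~+~
t=14: ~+~+~++~+~++~+~++~+~+~+
t=15: +~+~++~+~++~+~++~+~+~+~
t=16: ~+~++~+~++~+~++~+~+~+~+
t=17: +~++~+~++~+~++~+~+~+~+~
t=18: ~++~+~++~+~++~+~+~+~+~+
t=19: ++~+~++~+~++~+~+~+~+~+~
t=20: +~+~++~+~++~+~+~+~+~+~+
t=21: ~+~++~+~++~+~+~+~+~+~++
t=22: +~++~+~++~+~+~+~+~+~++~

13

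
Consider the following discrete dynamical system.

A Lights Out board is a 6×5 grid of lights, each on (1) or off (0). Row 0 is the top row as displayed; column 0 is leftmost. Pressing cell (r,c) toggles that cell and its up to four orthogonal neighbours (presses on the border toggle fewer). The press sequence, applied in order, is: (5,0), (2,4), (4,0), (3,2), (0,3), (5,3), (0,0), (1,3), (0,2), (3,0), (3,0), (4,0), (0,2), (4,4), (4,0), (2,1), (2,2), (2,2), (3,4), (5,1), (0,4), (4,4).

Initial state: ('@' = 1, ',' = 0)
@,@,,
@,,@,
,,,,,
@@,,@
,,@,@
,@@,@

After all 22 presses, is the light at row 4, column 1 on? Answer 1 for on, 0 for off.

0

t=0: @,@,,
@,,@,
,,,,,
@@,,@
,,@,@
,@@,@
t=1: @,@,,
@,,@,
,,,,,
@@,,@
@,@,@
@,@,@
t=2: @,@,,
@,,@@
,,,@@
@@,,,
@,@,@
@,@,@
t=3: @,@,,
@,,@@
,,,@@
,@,,,
,@@,@
,,@,@
t=4: @,@,,
@,,@@
,,@@@
,,@@,
,@,,@
,,@,@
t=5: @,,@@
@,,,@
,,@@@
,,@@,
,@,,@
,,@,@
t=6: @,,@@
@,,,@
,,@@@
,,@@,
,@,@@
,,,@,
t=7: ,@,@@
,,,,@
,,@@@
,,@@,
,@,@@
,,,@,
t=8: ,@,,@
,,@@,
,,@,@
,,@@,
,@,@@
,,,@,
t=9: ,,@@@
,,,@,
,,@,@
,,@@,
,@,@@
,,,@,
t=10: ,,@@@
,,,@,
@,@,@
@@@@,
@@,@@
,,,@,
t=11: ,,@@@
,,,@,
,,@,@
,,@@,
,@,@@
,,,@,
t=12: ,,@@@
,,,@,
,,@,@
@,@@,
@,,@@
@,,@,
t=13: ,@,,@
,,@@,
,,@,@
@,@@,
@,,@@
@,,@,
t=14: ,@,,@
,,@@,
,,@,@
@,@@@
@,,,,
@,,@@
t=15: ,@,,@
,,@@,
,,@,@
,,@@@
,@,,,
,,,@@
t=16: ,@,,@
,@@@,
@@,,@
,@@@@
,@,,,
,,,@@
t=17: ,@,,@
,@,@,
@,@@@
,@,@@
,@,,,
,,,@@
t=18: ,@,,@
,@@@,
@@,,@
,@@@@
,@,,,
,,,@@
t=19: ,@,,@
,@@@,
@@,,,
,@@,,
,@,,@
,,,@@
t=20: ,@,,@
,@@@,
@@,,,
,@@,,
,,,,@
@@@@@
t=21: ,@,@,
,@@@@
@@,,,
,@@,,
,,,,@
@@@@@
t=22: ,@,@,
,@@@@
@@,,,
,@@,@
,,,@,
@@@@,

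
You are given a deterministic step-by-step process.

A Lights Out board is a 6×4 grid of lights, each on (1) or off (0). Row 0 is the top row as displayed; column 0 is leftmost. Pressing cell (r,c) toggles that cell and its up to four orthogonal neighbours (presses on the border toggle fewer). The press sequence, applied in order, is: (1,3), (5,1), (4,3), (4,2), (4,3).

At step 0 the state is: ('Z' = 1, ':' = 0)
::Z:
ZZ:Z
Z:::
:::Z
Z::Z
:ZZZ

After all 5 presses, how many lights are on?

0) ::Z:
ZZ:Z
Z:::
:::Z
Z::Z
:ZZZ
1) ::ZZ
ZZZ:
Z::Z
:::Z
Z::Z
:ZZZ
2) ::ZZ
ZZZ:
Z::Z
:::Z
ZZ:Z
Z::Z
3) ::ZZ
ZZZ:
Z::Z
::::
ZZZ:
Z:::
4) ::ZZ
ZZZ:
Z::Z
::Z:
Z::Z
Z:Z:
5) ::ZZ
ZZZ:
Z::Z
::ZZ
Z:Z:
Z:ZZ

14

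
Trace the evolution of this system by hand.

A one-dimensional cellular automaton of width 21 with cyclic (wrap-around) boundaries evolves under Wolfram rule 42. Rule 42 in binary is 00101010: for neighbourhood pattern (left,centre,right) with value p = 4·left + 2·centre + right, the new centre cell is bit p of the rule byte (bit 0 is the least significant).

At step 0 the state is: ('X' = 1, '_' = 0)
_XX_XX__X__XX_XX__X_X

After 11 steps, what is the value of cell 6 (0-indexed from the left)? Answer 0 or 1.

0

0) _XX_XX__X__XX_XX__X_X
1) XX_XX__X__XX_XX__X_X_
2) X_XX__X__XX_XX__X_X_X
3) _XX__X__XX_XX__X_X_XX
4) XX__X__XX_XX__X_X_XX_
5) X__X__XX_XX__X_X_XX_X
6) __X__XX_XX__X_X_XX_XX
7) _X__XX_XX__X_X_XX_XX_
8) X__XX_XX__X_X_XX_XX__
9) __XX_XX__X_X_XX_XX__X
10) _XX_XX__X_X_XX_XX__X_
11) XX_XX__X_X_XX_XX__X__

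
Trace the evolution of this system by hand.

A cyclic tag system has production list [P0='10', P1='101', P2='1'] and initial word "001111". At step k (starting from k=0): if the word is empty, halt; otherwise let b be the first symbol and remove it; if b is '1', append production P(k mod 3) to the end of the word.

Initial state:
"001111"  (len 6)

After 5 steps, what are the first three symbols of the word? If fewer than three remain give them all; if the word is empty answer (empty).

111

k=0  "001111"  (len 6)
k=1  "01111"  (len 5)
k=2  "1111"  (len 4)
k=3  "1111"  (len 4)
k=4  "11110"  (len 5)
k=5  "1110101"  (len 7)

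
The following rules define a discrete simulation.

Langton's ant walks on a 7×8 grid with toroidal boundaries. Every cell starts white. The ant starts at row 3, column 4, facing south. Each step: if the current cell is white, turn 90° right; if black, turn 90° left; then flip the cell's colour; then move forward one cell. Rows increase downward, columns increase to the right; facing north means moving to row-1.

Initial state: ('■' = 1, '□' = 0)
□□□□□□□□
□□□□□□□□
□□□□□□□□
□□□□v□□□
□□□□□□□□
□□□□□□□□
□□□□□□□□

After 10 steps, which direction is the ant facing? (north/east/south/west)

gen 0: □□□□□□□□
□□□□□□□□
□□□□□□□□
□□□□v□□□
□□□□□□□□
□□□□□□□□
□□□□□□□□
gen 1: □□□□□□□□
□□□□□□□□
□□□□□□□□
□□□<■□□□
□□□□□□□□
□□□□□□□□
□□□□□□□□
gen 2: □□□□□□□□
□□□□□□□□
□□□^□□□□
□□□■■□□□
□□□□□□□□
□□□□□□□□
□□□□□□□□
gen 3: □□□□□□□□
□□□□□□□□
□□□■>□□□
□□□■■□□□
□□□□□□□□
□□□□□□□□
□□□□□□□□
gen 4: □□□□□□□□
□□□□□□□□
□□□■■□□□
□□□■v□□□
□□□□□□□□
□□□□□□□□
□□□□□□□□
gen 5: □□□□□□□□
□□□□□□□□
□□□■■□□□
□□□■□>□□
□□□□□□□□
□□□□□□□□
□□□□□□□□
gen 6: □□□□□□□□
□□□□□□□□
□□□■■□□□
□□□■□■□□
□□□□□v□□
□□□□□□□□
□□□□□□□□
gen 7: □□□□□□□□
□□□□□□□□
□□□■■□□□
□□□■□■□□
□□□□<■□□
□□□□□□□□
□□□□□□□□
gen 8: □□□□□□□□
□□□□□□□□
□□□■■□□□
□□□■^■□□
□□□□■■□□
□□□□□□□□
□□□□□□□□
gen 9: □□□□□□□□
□□□□□□□□
□□□■■□□□
□□□■■>□□
□□□□■■□□
□□□□□□□□
□□□□□□□□
gen 10: □□□□□□□□
□□□□□□□□
□□□■■^□□
□□□■■□□□
□□□□■■□□
□□□□□□□□
□□□□□□□□

north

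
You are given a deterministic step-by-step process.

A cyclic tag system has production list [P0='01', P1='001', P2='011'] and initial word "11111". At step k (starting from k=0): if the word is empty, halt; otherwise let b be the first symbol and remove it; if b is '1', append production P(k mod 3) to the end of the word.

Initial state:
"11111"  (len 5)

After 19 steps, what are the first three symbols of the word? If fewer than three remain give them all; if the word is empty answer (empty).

step 0: "11111"  (len 5)
step 1: "111101"  (len 6)
step 2: "11101001"  (len 8)
step 3: "1101001011"  (len 10)
step 4: "10100101101"  (len 11)
step 5: "0100101101001"  (len 13)
step 6: "100101101001"  (len 12)
step 7: "0010110100101"  (len 13)
step 8: "010110100101"  (len 12)
step 9: "10110100101"  (len 11)
step 10: "011010010101"  (len 12)
step 11: "11010010101"  (len 11)
step 12: "1010010101011"  (len 13)
step 13: "01001010101101"  (len 14)
step 14: "1001010101101"  (len 13)
step 15: "001010101101011"  (len 15)
step 16: "01010101101011"  (len 14)
step 17: "1010101101011"  (len 13)
step 18: "010101101011011"  (len 15)
step 19: "10101101011011"  (len 14)

101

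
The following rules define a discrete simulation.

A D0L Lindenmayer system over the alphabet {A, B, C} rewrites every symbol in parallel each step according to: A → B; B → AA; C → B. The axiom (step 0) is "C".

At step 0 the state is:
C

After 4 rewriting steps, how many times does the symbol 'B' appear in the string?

0) C
1) B
2) AA
3) BB
4) AAAA

0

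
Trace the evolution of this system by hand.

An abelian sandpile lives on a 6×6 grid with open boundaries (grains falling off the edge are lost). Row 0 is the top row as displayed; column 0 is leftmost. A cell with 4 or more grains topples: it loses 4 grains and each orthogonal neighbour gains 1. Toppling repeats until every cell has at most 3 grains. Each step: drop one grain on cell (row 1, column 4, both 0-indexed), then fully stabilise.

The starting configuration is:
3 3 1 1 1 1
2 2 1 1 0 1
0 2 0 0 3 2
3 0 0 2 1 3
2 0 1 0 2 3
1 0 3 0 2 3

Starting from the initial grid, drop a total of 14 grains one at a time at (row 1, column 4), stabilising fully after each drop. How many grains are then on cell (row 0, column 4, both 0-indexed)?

1

t=0: 3 3 1 1 1 1
2 2 1 1 0 1
0 2 0 0 3 2
3 0 0 2 1 3
2 0 1 0 2 3
1 0 3 0 2 3
t=1: 3 3 1 1 1 1
2 2 1 1 1 1
0 2 0 0 3 2
3 0 0 2 1 3
2 0 1 0 2 3
1 0 3 0 2 3
t=2: 3 3 1 1 1 1
2 2 1 1 2 1
0 2 0 0 3 2
3 0 0 2 1 3
2 0 1 0 2 3
1 0 3 0 2 3
t=3: 3 3 1 1 1 1
2 2 1 1 3 1
0 2 0 0 3 2
3 0 0 2 1 3
2 0 1 0 2 3
1 0 3 0 2 3
t=4: 3 3 1 1 2 1
2 2 1 2 1 2
0 2 0 1 0 3
3 0 0 2 2 3
2 0 1 0 2 3
1 0 3 0 2 3
t=5: 3 3 1 1 2 1
2 2 1 2 2 2
0 2 0 1 0 3
3 0 0 2 2 3
2 0 1 0 2 3
1 0 3 0 2 3
t=6: 3 3 1 1 2 1
2 2 1 2 3 2
0 2 0 1 0 3
3 0 0 2 2 3
2 0 1 0 2 3
1 0 3 0 2 3
t=7: 3 3 1 1 3 1
2 2 1 3 0 3
0 2 0 1 1 3
3 0 0 2 2 3
2 0 1 0 2 3
1 0 3 0 2 3
t=8: 3 3 1 1 3 1
2 2 1 3 1 3
0 2 0 1 1 3
3 0 0 2 2 3
2 0 1 0 2 3
1 0 3 0 2 3
t=9: 3 3 1 1 3 1
2 2 1 3 2 3
0 2 0 1 1 3
3 0 0 2 2 3
2 0 1 0 2 3
1 0 3 0 2 3
t=10: 3 3 1 1 3 1
2 2 1 3 3 3
0 2 0 1 1 3
3 0 0 2 2 3
2 0 1 0 2 3
1 0 3 0 2 3
t=11: 3 3 1 3 0 3
2 2 2 0 3 1
0 2 0 2 3 1
3 0 0 2 3 1
2 0 1 0 3 1
1 0 3 0 3 0
t=12: 3 3 1 3 1 3
2 2 2 1 1 2
0 2 0 3 1 2
3 0 0 3 1 2
2 0 1 1 1 2
1 0 3 1 0 1
t=13: 3 3 1 3 1 3
2 2 2 1 2 2
0 2 0 3 1 2
3 0 0 3 1 2
2 0 1 1 1 2
1 0 3 1 0 1
t=14: 3 3 1 3 1 3
2 2 2 1 3 2
0 2 0 3 1 2
3 0 0 3 1 2
2 0 1 1 1 2
1 0 3 1 0 1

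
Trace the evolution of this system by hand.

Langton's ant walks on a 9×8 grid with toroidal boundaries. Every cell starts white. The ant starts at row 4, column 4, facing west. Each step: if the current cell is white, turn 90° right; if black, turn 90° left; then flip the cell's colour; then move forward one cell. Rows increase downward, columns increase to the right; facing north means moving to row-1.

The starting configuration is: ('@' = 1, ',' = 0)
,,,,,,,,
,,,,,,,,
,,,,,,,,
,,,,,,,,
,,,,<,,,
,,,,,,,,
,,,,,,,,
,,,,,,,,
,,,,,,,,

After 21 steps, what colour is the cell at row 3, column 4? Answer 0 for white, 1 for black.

1

gen 0: ,,,,,,,,
,,,,,,,,
,,,,,,,,
,,,,,,,,
,,,,<,,,
,,,,,,,,
,,,,,,,,
,,,,,,,,
,,,,,,,,
gen 1: ,,,,,,,,
,,,,,,,,
,,,,,,,,
,,,,^,,,
,,,,@,,,
,,,,,,,,
,,,,,,,,
,,,,,,,,
,,,,,,,,
gen 2: ,,,,,,,,
,,,,,,,,
,,,,,,,,
,,,,@>,,
,,,,@,,,
,,,,,,,,
,,,,,,,,
,,,,,,,,
,,,,,,,,
gen 3: ,,,,,,,,
,,,,,,,,
,,,,,,,,
,,,,@@,,
,,,,@v,,
,,,,,,,,
,,,,,,,,
,,,,,,,,
,,,,,,,,
gen 4: ,,,,,,,,
,,,,,,,,
,,,,,,,,
,,,,@@,,
,,,,<@,,
,,,,,,,,
,,,,,,,,
,,,,,,,,
,,,,,,,,
gen 5: ,,,,,,,,
,,,,,,,,
,,,,,,,,
,,,,@@,,
,,,,,@,,
,,,,v,,,
,,,,,,,,
,,,,,,,,
,,,,,,,,
gen 6: ,,,,,,,,
,,,,,,,,
,,,,,,,,
,,,,@@,,
,,,,,@,,
,,,<@,,,
,,,,,,,,
,,,,,,,,
,,,,,,,,
gen 7: ,,,,,,,,
,,,,,,,,
,,,,,,,,
,,,,@@,,
,,,^,@,,
,,,@@,,,
,,,,,,,,
,,,,,,,,
,,,,,,,,
gen 8: ,,,,,,,,
,,,,,,,,
,,,,,,,,
,,,,@@,,
,,,@>@,,
,,,@@,,,
,,,,,,,,
,,,,,,,,
,,,,,,,,
gen 9: ,,,,,,,,
,,,,,,,,
,,,,,,,,
,,,,@@,,
,,,@@@,,
,,,@v,,,
,,,,,,,,
,,,,,,,,
,,,,,,,,
gen 10: ,,,,,,,,
,,,,,,,,
,,,,,,,,
,,,,@@,,
,,,@@@,,
,,,@,>,,
,,,,,,,,
,,,,,,,,
,,,,,,,,
gen 11: ,,,,,,,,
,,,,,,,,
,,,,,,,,
,,,,@@,,
,,,@@@,,
,,,@,@,,
,,,,,v,,
,,,,,,,,
,,,,,,,,
gen 12: ,,,,,,,,
,,,,,,,,
,,,,,,,,
,,,,@@,,
,,,@@@,,
,,,@,@,,
,,,,<@,,
,,,,,,,,
,,,,,,,,
gen 13: ,,,,,,,,
,,,,,,,,
,,,,,,,,
,,,,@@,,
,,,@@@,,
,,,@^@,,
,,,,@@,,
,,,,,,,,
,,,,,,,,
gen 14: ,,,,,,,,
,,,,,,,,
,,,,,,,,
,,,,@@,,
,,,@@@,,
,,,@@>,,
,,,,@@,,
,,,,,,,,
,,,,,,,,
gen 15: ,,,,,,,,
,,,,,,,,
,,,,,,,,
,,,,@@,,
,,,@@^,,
,,,@@,,,
,,,,@@,,
,,,,,,,,
,,,,,,,,
gen 16: ,,,,,,,,
,,,,,,,,
,,,,,,,,
,,,,@@,,
,,,@<,,,
,,,@@,,,
,,,,@@,,
,,,,,,,,
,,,,,,,,
gen 17: ,,,,,,,,
,,,,,,,,
,,,,,,,,
,,,,@@,,
,,,@,,,,
,,,@v,,,
,,,,@@,,
,,,,,,,,
,,,,,,,,
gen 18: ,,,,,,,,
,,,,,,,,
,,,,,,,,
,,,,@@,,
,,,@,,,,
,,,@,>,,
,,,,@@,,
,,,,,,,,
,,,,,,,,
gen 19: ,,,,,,,,
,,,,,,,,
,,,,,,,,
,,,,@@,,
,,,@,,,,
,,,@,@,,
,,,,@v,,
,,,,,,,,
,,,,,,,,
gen 20: ,,,,,,,,
,,,,,,,,
,,,,,,,,
,,,,@@,,
,,,@,,,,
,,,@,@,,
,,,,@,>,
,,,,,,,,
,,,,,,,,
gen 21: ,,,,,,,,
,,,,,,,,
,,,,,,,,
,,,,@@,,
,,,@,,,,
,,,@,@,,
,,,,@,@,
,,,,,,v,
,,,,,,,,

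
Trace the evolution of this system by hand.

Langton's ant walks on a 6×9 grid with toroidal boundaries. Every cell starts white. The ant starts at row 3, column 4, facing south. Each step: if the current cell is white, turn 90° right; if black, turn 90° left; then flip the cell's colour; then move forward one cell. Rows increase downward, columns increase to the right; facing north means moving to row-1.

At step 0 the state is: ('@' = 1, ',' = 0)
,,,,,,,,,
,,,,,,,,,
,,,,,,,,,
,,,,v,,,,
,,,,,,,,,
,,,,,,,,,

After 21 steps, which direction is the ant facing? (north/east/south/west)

east

0) ,,,,,,,,,
,,,,,,,,,
,,,,,,,,,
,,,,v,,,,
,,,,,,,,,
,,,,,,,,,
1) ,,,,,,,,,
,,,,,,,,,
,,,,,,,,,
,,,<@,,,,
,,,,,,,,,
,,,,,,,,,
2) ,,,,,,,,,
,,,,,,,,,
,,,^,,,,,
,,,@@,,,,
,,,,,,,,,
,,,,,,,,,
3) ,,,,,,,,,
,,,,,,,,,
,,,@>,,,,
,,,@@,,,,
,,,,,,,,,
,,,,,,,,,
4) ,,,,,,,,,
,,,,,,,,,
,,,@@,,,,
,,,@v,,,,
,,,,,,,,,
,,,,,,,,,
5) ,,,,,,,,,
,,,,,,,,,
,,,@@,,,,
,,,@,>,,,
,,,,,,,,,
,,,,,,,,,
6) ,,,,,,,,,
,,,,,,,,,
,,,@@,,,,
,,,@,@,,,
,,,,,v,,,
,,,,,,,,,
7) ,,,,,,,,,
,,,,,,,,,
,,,@@,,,,
,,,@,@,,,
,,,,<@,,,
,,,,,,,,,
8) ,,,,,,,,,
,,,,,,,,,
,,,@@,,,,
,,,@^@,,,
,,,,@@,,,
,,,,,,,,,
9) ,,,,,,,,,
,,,,,,,,,
,,,@@,,,,
,,,@@>,,,
,,,,@@,,,
,,,,,,,,,
10) ,,,,,,,,,
,,,,,,,,,
,,,@@^,,,
,,,@@,,,,
,,,,@@,,,
,,,,,,,,,
11) ,,,,,,,,,
,,,,,,,,,
,,,@@@>,,
,,,@@,,,,
,,,,@@,,,
,,,,,,,,,
12) ,,,,,,,,,
,,,,,,,,,
,,,@@@@,,
,,,@@,v,,
,,,,@@,,,
,,,,,,,,,
13) ,,,,,,,,,
,,,,,,,,,
,,,@@@@,,
,,,@@<@,,
,,,,@@,,,
,,,,,,,,,
14) ,,,,,,,,,
,,,,,,,,,
,,,@@^@,,
,,,@@@@,,
,,,,@@,,,
,,,,,,,,,
15) ,,,,,,,,,
,,,,,,,,,
,,,@<,@,,
,,,@@@@,,
,,,,@@,,,
,,,,,,,,,
16) ,,,,,,,,,
,,,,,,,,,
,,,@,,@,,
,,,@v@@,,
,,,,@@,,,
,,,,,,,,,
17) ,,,,,,,,,
,,,,,,,,,
,,,@,,@,,
,,,@,>@,,
,,,,@@,,,
,,,,,,,,,
18) ,,,,,,,,,
,,,,,,,,,
,,,@,^@,,
,,,@,,@,,
,,,,@@,,,
,,,,,,,,,
19) ,,,,,,,,,
,,,,,,,,,
,,,@,@>,,
,,,@,,@,,
,,,,@@,,,
,,,,,,,,,
20) ,,,,,,,,,
,,,,,,^,,
,,,@,@,,,
,,,@,,@,,
,,,,@@,,,
,,,,,,,,,
21) ,,,,,,,,,
,,,,,,@>,
,,,@,@,,,
,,,@,,@,,
,,,,@@,,,
,,,,,,,,,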